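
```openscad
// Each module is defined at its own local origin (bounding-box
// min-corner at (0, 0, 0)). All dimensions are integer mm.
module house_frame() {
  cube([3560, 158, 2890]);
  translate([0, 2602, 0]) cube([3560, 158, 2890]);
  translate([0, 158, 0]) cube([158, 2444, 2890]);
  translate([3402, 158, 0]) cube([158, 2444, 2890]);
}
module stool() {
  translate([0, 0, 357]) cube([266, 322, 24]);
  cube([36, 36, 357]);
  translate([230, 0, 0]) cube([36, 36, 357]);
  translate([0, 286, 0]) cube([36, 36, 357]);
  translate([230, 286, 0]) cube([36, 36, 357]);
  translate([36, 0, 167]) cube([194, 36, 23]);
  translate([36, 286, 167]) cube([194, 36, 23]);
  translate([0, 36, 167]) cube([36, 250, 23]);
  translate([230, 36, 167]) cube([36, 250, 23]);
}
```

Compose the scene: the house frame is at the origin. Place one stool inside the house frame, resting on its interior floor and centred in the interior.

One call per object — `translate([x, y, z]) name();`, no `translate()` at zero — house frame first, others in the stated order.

house_frame();
translate([1647, 1219, 0]) stool();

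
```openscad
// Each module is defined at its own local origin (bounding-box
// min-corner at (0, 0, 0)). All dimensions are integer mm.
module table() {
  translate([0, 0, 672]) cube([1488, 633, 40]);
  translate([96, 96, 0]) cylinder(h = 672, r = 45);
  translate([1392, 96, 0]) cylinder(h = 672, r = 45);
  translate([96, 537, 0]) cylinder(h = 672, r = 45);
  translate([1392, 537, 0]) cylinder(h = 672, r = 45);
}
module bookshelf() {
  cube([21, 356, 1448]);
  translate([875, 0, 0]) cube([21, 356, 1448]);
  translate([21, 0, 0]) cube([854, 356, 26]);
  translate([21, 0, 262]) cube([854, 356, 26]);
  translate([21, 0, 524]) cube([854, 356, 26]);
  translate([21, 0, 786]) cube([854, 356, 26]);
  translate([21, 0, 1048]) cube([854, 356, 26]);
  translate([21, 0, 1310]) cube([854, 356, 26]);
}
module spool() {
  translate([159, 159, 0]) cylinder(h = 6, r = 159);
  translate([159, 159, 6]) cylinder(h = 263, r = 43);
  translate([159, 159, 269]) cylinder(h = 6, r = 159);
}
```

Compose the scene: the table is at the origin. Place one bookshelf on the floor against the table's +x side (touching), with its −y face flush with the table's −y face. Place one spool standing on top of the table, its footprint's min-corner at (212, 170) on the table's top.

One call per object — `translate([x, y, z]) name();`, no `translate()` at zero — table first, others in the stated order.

table();
translate([1488, 0, 0]) bookshelf();
translate([212, 170, 712]) spool();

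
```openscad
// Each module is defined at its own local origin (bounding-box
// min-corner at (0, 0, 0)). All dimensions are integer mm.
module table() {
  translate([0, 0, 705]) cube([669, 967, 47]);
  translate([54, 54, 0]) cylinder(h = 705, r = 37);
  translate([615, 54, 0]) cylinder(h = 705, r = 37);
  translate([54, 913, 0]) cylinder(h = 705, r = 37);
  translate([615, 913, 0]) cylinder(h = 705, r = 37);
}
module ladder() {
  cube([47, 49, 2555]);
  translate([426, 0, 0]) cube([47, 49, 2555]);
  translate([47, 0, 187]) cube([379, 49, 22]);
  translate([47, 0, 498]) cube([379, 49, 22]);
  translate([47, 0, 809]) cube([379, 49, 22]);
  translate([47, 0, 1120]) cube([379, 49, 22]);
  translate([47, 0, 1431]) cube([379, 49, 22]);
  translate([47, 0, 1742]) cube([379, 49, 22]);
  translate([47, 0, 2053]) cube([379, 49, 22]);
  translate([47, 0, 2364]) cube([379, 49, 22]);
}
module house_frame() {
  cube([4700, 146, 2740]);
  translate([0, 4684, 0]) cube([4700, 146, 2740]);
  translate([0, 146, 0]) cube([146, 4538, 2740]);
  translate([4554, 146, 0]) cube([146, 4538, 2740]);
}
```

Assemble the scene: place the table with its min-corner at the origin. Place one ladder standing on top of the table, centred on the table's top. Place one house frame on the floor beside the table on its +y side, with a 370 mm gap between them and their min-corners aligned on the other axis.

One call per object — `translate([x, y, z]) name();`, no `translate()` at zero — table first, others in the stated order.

table();
translate([98, 459, 752]) ladder();
translate([0, 1337, 0]) house_frame();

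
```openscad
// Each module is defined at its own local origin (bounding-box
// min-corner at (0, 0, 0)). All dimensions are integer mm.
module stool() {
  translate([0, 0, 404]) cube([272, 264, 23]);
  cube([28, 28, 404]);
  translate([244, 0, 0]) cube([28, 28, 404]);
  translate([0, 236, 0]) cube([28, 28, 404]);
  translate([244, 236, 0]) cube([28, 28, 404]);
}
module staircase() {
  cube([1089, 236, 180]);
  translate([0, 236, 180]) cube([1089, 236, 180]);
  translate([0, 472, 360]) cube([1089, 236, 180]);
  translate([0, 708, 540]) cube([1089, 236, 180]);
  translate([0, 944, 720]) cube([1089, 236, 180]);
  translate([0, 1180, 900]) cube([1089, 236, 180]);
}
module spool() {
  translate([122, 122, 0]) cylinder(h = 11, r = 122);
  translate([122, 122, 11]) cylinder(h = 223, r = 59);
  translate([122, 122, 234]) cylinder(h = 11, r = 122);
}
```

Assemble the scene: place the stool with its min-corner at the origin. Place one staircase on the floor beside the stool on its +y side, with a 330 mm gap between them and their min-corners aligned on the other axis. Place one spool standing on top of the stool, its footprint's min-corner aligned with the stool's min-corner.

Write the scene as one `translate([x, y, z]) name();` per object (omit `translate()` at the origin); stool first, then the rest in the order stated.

stool();
translate([0, 594, 0]) staircase();
translate([0, 0, 427]) spool();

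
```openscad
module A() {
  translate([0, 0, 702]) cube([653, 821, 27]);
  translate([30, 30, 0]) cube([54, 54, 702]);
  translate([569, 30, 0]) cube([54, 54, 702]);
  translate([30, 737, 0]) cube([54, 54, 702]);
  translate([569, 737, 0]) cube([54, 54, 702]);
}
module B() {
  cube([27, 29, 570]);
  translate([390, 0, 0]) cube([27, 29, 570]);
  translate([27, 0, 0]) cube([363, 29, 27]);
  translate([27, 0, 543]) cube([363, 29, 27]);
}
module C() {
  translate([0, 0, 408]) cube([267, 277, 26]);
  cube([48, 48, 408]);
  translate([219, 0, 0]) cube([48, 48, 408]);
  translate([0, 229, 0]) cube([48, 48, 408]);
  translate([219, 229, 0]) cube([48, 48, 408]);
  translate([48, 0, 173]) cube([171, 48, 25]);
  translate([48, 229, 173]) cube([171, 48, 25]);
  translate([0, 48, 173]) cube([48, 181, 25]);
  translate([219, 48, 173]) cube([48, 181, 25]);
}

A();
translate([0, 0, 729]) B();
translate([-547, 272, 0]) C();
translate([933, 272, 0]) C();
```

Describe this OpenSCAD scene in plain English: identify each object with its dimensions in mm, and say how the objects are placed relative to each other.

A is a table with a 653×821 mm rectangular top, 27 mm thick, top surface at z = 729 mm, supported by four 54×54 mm square legs, each inset 30 mm from the nearest pair of top edges, running from the floor.

B is a picture frame with a 363×516 mm rectangular opening (x by z) and a uniform 27 mm border on every side. Frame depth is 29 mm along y. It is built from two vertical stiles running the full outside height and two horizontal rails spanning the gap between the stiles.

C is a four-legged stool. The seat is a 267×277×26 mm slab whose top surface is at z = 434 mm; four square legs, each 48×48 mm in cross-section, run from the floor (z = 0) to the underside of the seat, each flush with a corner of the seat. Four stretchers, 48 mm wide and 25 mm tall, connect adjacent legs with their undersides at z = 173 mm, each running between the inner faces of the legs it joins and aligned with the legs' outer faces on the other axis.

The picture frame is on top of the table. Two stools sit around the table at the −x, +x sides.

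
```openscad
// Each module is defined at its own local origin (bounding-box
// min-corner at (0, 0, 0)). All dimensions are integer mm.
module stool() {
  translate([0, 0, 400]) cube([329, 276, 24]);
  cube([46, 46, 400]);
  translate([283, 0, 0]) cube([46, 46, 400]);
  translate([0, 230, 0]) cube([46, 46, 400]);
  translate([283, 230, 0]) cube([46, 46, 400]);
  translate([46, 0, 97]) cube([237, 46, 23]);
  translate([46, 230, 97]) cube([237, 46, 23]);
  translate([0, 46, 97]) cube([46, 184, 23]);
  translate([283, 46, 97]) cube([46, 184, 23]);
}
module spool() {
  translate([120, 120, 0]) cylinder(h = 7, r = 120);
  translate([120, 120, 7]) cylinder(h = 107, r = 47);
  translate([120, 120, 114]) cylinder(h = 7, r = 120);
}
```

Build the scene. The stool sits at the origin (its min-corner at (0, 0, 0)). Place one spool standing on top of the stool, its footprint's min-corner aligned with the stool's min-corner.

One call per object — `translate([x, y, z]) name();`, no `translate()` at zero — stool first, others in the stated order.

stool();
translate([0, 0, 424]) spool();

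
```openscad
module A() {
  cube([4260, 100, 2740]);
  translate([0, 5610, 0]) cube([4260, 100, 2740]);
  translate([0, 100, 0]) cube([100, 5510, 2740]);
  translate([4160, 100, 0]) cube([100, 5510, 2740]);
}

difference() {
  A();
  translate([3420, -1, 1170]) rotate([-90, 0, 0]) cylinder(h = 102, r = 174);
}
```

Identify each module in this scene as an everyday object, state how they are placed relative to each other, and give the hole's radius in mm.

The subtracted cylinder has r = 174 mm.

A is a house frame. The house frame has a circular hole through its front wall. The hole's radius is 174 mm.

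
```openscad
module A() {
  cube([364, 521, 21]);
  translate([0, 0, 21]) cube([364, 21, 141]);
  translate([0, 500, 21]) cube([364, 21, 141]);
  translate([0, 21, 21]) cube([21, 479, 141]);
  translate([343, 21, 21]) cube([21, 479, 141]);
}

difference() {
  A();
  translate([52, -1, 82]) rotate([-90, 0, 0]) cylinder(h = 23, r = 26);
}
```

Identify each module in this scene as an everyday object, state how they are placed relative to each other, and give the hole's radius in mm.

A is an open box. The open box has a circular hole through its front wall. The hole's radius is 26 mm.

The subtracted cylinder has r = 26 mm.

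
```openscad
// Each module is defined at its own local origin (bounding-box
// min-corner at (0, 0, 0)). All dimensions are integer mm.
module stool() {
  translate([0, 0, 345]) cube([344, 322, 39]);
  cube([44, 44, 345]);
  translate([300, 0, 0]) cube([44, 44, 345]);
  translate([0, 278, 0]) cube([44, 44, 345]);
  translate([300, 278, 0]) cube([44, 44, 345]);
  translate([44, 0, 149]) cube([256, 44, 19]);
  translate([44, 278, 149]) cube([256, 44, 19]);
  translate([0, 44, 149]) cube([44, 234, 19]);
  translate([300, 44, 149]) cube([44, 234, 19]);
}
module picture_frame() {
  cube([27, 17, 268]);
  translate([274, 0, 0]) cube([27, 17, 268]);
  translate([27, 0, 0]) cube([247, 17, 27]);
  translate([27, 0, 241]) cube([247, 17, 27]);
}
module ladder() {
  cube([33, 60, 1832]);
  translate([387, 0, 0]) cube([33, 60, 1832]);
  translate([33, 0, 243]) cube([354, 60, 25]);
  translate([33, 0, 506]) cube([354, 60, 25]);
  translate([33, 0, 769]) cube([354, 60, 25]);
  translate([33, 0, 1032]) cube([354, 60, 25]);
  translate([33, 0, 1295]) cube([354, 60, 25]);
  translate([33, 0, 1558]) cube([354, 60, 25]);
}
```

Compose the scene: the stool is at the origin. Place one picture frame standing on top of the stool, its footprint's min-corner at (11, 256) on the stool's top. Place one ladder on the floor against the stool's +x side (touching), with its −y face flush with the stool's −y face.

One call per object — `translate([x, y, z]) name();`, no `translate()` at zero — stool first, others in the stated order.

stool();
translate([11, 256, 384]) picture_frame();
translate([344, 0, 0]) ladder();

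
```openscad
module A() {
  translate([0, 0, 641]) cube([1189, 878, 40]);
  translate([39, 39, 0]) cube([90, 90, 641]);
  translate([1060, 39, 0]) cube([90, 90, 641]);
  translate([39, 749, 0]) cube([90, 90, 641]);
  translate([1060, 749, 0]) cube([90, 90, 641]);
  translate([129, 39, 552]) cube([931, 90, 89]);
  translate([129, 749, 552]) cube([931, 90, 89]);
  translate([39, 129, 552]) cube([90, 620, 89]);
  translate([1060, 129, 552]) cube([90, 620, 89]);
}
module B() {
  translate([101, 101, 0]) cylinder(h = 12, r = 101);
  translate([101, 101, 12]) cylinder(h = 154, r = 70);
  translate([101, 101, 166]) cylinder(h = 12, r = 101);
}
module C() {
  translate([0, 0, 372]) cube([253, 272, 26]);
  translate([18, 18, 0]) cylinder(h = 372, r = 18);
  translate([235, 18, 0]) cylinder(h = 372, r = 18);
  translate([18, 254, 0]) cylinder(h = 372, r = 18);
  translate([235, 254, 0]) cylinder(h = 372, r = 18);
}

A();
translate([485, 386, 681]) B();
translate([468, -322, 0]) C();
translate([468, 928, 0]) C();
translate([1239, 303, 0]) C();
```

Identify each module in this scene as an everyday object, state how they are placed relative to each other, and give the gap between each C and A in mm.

A is a table. B is a spool. C is a stool. The spool is on top of the table. Three stools sit around the table at the −y, +y, +x sides. The gap between each stool and the table is 50 mm.

Each stool's nearest face is 50 mm from the table's bounding box.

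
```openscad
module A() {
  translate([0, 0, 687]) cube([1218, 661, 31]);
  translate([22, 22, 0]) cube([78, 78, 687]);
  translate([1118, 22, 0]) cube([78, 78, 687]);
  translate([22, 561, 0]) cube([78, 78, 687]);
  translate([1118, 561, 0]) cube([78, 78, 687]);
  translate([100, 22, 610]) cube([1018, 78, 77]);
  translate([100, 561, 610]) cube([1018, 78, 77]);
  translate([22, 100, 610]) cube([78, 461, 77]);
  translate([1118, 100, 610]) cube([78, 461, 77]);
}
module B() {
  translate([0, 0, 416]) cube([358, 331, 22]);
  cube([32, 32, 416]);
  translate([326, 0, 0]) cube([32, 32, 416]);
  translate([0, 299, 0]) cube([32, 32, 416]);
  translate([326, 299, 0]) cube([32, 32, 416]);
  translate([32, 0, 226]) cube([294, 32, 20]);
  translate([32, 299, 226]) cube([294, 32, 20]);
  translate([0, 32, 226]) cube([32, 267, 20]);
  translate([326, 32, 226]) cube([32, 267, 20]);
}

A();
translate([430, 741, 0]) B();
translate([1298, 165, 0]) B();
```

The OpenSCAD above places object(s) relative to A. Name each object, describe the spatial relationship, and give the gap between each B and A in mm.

Each stool's nearest face is 80 mm from the table's bounding box.

A is a table. B is a stool. Two stools sit around the table at the +y, +x sides. The gap between each stool and the table is 80 mm.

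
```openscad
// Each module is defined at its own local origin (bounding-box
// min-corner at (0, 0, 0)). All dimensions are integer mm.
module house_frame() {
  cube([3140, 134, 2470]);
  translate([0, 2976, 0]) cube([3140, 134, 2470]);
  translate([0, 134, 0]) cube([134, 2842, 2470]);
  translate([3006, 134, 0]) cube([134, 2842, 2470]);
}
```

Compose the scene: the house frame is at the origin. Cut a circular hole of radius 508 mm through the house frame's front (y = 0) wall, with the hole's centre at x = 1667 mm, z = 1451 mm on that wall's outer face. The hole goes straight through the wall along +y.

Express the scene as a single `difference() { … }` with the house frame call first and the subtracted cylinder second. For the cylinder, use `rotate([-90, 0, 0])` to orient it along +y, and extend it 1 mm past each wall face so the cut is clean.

difference() {
  house_frame();
  translate([1667, -1, 1451]) rotate([-90, 0, 0]) cylinder(h = 136, r = 508);
}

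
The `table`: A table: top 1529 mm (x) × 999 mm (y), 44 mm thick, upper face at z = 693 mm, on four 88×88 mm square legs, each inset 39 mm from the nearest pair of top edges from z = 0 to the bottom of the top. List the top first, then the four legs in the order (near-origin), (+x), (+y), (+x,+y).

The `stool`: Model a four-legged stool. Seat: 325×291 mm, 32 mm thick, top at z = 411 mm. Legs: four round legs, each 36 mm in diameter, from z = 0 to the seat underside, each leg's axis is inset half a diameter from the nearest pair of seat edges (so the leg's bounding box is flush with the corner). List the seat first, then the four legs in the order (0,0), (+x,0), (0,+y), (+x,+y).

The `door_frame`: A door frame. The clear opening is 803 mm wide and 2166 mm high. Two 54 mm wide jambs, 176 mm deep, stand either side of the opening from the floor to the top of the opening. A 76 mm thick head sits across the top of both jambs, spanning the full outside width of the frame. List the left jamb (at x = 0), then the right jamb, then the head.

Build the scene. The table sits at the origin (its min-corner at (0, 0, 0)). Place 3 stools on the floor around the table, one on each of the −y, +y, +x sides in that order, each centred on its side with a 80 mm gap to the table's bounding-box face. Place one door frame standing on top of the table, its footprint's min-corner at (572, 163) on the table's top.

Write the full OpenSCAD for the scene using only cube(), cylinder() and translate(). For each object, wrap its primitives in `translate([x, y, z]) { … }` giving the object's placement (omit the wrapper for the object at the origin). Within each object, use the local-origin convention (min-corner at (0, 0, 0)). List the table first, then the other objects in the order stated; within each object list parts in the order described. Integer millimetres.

translate([0, 0, 649]) cube([1529, 999, 44]);
translate([39, 39, 0]) cube([88, 88, 649]);
translate([1402, 39, 0]) cube([88, 88, 649]);
translate([39, 872, 0]) cube([88, 88, 649]);
translate([1402, 872, 0]) cube([88, 88, 649]);
translate([602, -371, 0]) {
  translate([0, 0, 379]) cube([325, 291, 32]);
  translate([18, 18, 0]) cylinder(h = 379, r = 18);
  translate([307, 18, 0]) cylinder(h = 379, r = 18);
  translate([18, 273, 0]) cylinder(h = 379, r = 18);
  translate([307, 273, 0]) cylinder(h = 379, r = 18);
}
translate([602, 1079, 0]) {
  translate([0, 0, 379]) cube([325, 291, 32]);
  translate([18, 18, 0]) cylinder(h = 379, r = 18);
  translate([307, 18, 0]) cylinder(h = 379, r = 18);
  translate([18, 273, 0]) cylinder(h = 379, r = 18);
  translate([307, 273, 0]) cylinder(h = 379, r = 18);
}
translate([1609, 354, 0]) {
  translate([0, 0, 379]) cube([325, 291, 32]);
  translate([18, 18, 0]) cylinder(h = 379, r = 18);
  translate([307, 18, 0]) cylinder(h = 379, r = 18);
  translate([18, 273, 0]) cylinder(h = 379, r = 18);
  translate([307, 273, 0]) cylinder(h = 379, r = 18);
}
translate([572, 163, 693]) {
  cube([54, 176, 2166]);
  translate([857, 0, 0]) cube([54, 176, 2166]);
  translate([0, 0, 2166]) cube([911, 176, 76]);
}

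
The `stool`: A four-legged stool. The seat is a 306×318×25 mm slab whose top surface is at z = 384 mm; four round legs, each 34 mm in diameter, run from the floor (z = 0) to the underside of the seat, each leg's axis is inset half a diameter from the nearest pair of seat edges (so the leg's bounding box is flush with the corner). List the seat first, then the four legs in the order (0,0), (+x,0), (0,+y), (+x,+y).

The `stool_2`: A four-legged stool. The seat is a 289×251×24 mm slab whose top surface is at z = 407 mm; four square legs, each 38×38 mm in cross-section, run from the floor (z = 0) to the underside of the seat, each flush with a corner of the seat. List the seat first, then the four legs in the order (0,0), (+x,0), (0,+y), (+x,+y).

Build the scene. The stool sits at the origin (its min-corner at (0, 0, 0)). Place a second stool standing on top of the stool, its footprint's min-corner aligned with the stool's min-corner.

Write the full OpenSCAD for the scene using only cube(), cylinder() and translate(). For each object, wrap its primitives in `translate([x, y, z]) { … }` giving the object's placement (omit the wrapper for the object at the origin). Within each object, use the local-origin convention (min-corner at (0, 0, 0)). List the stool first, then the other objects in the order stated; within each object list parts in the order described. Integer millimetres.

translate([0, 0, 359]) cube([306, 318, 25]);
translate([17, 17, 0]) cylinder(h = 359, r = 17);
translate([289, 17, 0]) cylinder(h = 359, r = 17);
translate([17, 301, 0]) cylinder(h = 359, r = 17);
translate([289, 301, 0]) cylinder(h = 359, r = 17);
translate([0, 0, 384]) {
  translate([0, 0, 383]) cube([289, 251, 24]);
  cube([38, 38, 383]);
  translate([251, 0, 0]) cube([38, 38, 383]);
  translate([0, 213, 0]) cube([38, 38, 383]);
  translate([251, 213, 0]) cube([38, 38, 383]);
}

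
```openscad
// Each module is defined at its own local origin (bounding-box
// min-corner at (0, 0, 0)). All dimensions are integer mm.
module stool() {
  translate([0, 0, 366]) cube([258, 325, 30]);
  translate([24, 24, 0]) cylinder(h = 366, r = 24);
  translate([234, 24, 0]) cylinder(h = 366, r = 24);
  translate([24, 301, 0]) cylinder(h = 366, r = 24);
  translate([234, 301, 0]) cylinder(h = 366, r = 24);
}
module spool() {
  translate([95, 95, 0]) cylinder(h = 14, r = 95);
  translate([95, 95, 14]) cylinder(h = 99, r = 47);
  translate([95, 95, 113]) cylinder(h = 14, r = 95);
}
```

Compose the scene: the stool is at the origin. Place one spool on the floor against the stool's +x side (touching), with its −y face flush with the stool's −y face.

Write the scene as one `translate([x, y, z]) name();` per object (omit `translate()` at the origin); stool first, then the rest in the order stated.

stool();
translate([258, 0, 0]) spool();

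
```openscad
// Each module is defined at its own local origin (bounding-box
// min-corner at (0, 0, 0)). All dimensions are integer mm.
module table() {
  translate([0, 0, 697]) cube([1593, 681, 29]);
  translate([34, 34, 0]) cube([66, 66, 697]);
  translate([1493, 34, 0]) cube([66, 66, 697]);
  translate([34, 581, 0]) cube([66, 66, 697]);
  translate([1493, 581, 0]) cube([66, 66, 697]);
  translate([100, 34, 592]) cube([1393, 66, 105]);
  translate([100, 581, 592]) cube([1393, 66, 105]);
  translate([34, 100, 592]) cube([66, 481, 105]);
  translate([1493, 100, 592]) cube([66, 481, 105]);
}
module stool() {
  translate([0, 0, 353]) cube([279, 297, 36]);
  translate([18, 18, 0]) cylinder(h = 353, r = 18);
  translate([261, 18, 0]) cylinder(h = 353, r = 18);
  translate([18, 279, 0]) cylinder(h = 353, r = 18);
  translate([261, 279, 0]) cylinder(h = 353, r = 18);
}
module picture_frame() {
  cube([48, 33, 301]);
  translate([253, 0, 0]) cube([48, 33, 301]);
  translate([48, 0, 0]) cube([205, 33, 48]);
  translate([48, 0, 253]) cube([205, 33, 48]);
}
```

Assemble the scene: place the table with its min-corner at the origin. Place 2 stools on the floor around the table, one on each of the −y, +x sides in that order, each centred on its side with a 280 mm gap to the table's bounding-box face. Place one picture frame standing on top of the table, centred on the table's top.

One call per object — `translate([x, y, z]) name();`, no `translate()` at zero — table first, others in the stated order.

table();
translate([657, -577, 0]) stool();
translate([1873, 192, 0]) stool();
translate([646, 324, 726]) picture_frame();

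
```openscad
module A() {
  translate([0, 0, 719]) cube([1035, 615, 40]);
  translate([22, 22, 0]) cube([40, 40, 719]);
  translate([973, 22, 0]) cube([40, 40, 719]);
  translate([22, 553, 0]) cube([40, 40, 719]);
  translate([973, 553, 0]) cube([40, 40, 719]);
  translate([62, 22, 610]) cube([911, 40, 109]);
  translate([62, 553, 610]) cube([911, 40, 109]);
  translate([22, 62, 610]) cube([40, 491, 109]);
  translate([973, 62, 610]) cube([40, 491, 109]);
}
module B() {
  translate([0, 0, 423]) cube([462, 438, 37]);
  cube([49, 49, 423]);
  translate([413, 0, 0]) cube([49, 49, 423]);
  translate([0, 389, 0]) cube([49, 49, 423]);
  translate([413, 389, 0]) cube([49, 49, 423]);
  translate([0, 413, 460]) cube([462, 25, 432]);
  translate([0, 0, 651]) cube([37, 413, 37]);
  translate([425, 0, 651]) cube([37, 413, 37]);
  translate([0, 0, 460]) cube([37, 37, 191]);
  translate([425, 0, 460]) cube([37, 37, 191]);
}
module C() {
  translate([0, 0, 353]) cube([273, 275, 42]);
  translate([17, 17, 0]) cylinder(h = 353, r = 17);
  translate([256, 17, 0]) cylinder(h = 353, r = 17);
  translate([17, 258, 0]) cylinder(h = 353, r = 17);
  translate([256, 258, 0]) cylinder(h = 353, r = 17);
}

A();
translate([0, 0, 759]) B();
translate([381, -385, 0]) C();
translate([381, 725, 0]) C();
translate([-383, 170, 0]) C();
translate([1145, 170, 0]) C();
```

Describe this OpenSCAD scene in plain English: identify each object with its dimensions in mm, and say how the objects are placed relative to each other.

A is a table with a 1035×615 mm rectangular top, 40 mm thick, top surface at z = 759 mm, supported by four 40×40 mm square legs, each inset 22 mm from the nearest pair of top edges, running from the floor. Four apron rails, 40 mm thick and 109 mm tall, run between adjacent legs with their top edges flush with the underside of the top and their outer faces flush with the legs' outer faces.

B is a chair. The seat is a 462×438×37 mm slab with its top at z = 460 mm, on four 49×49 mm corner legs (flush with the seat edges, standing on z = 0). A flat backrest 25 mm thick, 432 mm tall, spans the full seat width and rises from the seat top along its +y edge, rear face flush with the rear of the seat. Two armrests of 37×37 mm section run along each side from the seat's front edge to the front of the backrest, top faces 228 mm above the seat top and outer faces flush with the seat's x-edges; a 37×37 mm post under the front of each armrest stands on the seat at the front corner.

C is a four-legged stool. The seat is 273×275 mm, 42 mm thick, top at z = 395 mm. It stands on four round legs, each 34 mm in diameter, from z = 0 to the seat underside, each leg's axis is inset half a diameter from the nearest pair of seat edges (so the leg's bounding box is flush with the corner).

The chair is on top of the table. Four stools sit around the table at the −y, +y, −x, +x sides.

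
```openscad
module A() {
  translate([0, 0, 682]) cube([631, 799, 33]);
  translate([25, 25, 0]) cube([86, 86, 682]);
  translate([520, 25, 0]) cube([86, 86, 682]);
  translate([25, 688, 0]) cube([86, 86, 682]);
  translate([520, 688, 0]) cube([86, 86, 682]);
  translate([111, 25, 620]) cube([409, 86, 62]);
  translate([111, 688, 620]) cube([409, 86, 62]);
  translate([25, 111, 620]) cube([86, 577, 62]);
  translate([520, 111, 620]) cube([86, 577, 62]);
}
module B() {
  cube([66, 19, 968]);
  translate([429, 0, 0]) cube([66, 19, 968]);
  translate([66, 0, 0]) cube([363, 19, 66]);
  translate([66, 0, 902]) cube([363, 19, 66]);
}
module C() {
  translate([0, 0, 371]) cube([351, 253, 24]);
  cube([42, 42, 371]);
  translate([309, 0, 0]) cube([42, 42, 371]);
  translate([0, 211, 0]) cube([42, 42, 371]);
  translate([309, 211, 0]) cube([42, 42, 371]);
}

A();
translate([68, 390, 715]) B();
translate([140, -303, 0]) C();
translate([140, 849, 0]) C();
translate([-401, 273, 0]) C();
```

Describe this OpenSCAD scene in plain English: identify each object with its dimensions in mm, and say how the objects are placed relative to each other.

A is a table with a 631×799 mm rectangular top, 33 mm thick, top surface at z = 715 mm, supported by four 86×86 mm square legs, each inset 25 mm from the nearest pair of top edges, running from the floor. Four apron rails, 86 mm thick and 62 mm tall, run between adjacent legs with their top edges flush with the underside of the top and their outer faces flush with the legs' outer faces.

B is a rectangular picture frame lying in the x–z plane (depth along y). The opening is 363 mm wide (x) by 836 mm tall (z), surrounded by a border 66 mm wide on all four sides. The frame is 19 mm deep and is made of two full-height vertical stiles with two horizontal rails fitted between them.

C is a four-legged stool. The seat is a 351×253×24 mm slab whose top surface is at z = 395 mm; four square legs, each 42×42 mm in cross-section, run from the floor (z = 0) to the underside of the seat, each flush with a corner of the seat.

The picture frame is on top of the table, centred. Three stools sit around the table at the −y, +y, −x sides.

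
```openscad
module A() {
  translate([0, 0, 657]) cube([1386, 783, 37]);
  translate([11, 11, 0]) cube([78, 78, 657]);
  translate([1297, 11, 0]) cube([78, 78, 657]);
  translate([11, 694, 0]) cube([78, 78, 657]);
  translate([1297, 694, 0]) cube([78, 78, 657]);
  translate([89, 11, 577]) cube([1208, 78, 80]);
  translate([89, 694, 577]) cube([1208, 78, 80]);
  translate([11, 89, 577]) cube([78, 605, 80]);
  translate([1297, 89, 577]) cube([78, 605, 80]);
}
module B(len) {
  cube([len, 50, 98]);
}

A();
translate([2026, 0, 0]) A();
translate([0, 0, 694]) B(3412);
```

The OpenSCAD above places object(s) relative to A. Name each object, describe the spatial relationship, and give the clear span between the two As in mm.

A is a table. B is a beam. A beam spans the tops of two tables. The clear span between the two tables is 640 mm.

Second table starts at x = 2026; first ends at x = 1386; clear span = 2026 − 1386 = 640 mm.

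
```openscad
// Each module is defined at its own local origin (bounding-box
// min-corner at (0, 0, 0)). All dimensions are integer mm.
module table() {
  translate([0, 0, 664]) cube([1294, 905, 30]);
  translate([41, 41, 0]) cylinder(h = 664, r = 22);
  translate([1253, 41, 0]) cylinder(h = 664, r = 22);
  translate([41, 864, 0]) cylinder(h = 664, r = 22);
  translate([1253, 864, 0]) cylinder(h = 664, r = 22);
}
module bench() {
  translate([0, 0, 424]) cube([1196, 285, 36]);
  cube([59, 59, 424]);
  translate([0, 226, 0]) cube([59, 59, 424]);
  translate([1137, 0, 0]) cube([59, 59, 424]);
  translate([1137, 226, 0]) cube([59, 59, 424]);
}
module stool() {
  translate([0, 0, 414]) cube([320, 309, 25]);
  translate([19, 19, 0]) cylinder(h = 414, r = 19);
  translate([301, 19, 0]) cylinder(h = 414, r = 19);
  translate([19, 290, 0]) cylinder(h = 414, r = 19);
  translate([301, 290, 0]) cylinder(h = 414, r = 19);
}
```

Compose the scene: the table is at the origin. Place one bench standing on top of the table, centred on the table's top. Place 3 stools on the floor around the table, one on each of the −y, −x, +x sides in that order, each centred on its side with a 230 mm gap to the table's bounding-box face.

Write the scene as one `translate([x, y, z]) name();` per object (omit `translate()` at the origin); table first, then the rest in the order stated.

table();
translate([49, 310, 694]) bench();
translate([487, -539, 0]) stool();
translate([-550, 298, 0]) stool();
translate([1524, 298, 0]) stool();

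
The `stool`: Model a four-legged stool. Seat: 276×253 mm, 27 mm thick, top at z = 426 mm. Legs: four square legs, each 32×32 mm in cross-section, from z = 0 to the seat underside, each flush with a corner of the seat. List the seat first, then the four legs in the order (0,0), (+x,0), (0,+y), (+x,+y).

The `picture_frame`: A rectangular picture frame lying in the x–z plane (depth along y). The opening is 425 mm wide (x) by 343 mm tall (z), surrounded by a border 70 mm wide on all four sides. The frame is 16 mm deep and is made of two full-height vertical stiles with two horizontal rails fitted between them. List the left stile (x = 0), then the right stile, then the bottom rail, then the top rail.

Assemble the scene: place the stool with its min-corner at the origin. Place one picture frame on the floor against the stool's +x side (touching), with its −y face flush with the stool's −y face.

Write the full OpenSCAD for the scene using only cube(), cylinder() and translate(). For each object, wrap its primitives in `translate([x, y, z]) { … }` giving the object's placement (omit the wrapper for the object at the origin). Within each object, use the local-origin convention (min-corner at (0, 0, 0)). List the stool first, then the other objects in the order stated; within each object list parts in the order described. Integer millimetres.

translate([0, 0, 399]) cube([276, 253, 27]);
cube([32, 32, 399]);
translate([244, 0, 0]) cube([32, 32, 399]);
translate([0, 221, 0]) cube([32, 32, 399]);
translate([244, 221, 0]) cube([32, 32, 399]);
translate([276, 0, 0]) {
  cube([70, 16, 483]);
  translate([495, 0, 0]) cube([70, 16, 483]);
  translate([70, 0, 0]) cube([425, 16, 70]);
  translate([70, 0, 413]) cube([425, 16, 70]);
}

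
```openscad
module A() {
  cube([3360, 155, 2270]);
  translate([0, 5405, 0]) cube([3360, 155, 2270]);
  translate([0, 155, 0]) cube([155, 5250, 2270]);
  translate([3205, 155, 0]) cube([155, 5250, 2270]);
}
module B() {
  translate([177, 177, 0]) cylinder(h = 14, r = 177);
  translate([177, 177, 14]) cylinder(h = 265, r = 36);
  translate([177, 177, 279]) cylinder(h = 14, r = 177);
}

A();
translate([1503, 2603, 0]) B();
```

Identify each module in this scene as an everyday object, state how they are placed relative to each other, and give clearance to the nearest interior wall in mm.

Clearances: x = 1348, y = 2448; minimum 1348 mm.

A is a house frame. B is a spool. The spool sits inside the house frame, centred. The clearance to the nearest interior wall is 1348 mm.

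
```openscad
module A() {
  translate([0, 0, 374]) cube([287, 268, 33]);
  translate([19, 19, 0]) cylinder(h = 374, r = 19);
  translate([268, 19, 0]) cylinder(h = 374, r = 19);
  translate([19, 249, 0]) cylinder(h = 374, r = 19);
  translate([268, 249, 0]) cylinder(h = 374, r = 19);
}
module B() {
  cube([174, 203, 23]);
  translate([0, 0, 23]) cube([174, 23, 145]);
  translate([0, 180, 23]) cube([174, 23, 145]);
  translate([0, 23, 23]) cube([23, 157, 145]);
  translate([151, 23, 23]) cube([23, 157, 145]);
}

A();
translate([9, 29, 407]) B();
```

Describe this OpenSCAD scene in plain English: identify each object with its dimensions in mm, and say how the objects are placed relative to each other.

A is a four-legged stool. The seat is 287×268 mm, 33 mm thick, top at z = 407 mm. It stands on four round legs, each 38 mm in diameter, from z = 0 to the seat underside, each leg's axis is inset half a diameter from the nearest pair of seat edges (so the leg's bounding box is flush with the corner).

B is an open-topped rectangular box: outside dimensions 174×203×168 mm, with a uniform wall and base thickness of 23 mm. The base is a full 174×203 slab on the floor; four walls sit on top of the base. The front and back walls (the −y and +y sides) span the full width; the two side walls fit between them.

The open box is on top of the stool.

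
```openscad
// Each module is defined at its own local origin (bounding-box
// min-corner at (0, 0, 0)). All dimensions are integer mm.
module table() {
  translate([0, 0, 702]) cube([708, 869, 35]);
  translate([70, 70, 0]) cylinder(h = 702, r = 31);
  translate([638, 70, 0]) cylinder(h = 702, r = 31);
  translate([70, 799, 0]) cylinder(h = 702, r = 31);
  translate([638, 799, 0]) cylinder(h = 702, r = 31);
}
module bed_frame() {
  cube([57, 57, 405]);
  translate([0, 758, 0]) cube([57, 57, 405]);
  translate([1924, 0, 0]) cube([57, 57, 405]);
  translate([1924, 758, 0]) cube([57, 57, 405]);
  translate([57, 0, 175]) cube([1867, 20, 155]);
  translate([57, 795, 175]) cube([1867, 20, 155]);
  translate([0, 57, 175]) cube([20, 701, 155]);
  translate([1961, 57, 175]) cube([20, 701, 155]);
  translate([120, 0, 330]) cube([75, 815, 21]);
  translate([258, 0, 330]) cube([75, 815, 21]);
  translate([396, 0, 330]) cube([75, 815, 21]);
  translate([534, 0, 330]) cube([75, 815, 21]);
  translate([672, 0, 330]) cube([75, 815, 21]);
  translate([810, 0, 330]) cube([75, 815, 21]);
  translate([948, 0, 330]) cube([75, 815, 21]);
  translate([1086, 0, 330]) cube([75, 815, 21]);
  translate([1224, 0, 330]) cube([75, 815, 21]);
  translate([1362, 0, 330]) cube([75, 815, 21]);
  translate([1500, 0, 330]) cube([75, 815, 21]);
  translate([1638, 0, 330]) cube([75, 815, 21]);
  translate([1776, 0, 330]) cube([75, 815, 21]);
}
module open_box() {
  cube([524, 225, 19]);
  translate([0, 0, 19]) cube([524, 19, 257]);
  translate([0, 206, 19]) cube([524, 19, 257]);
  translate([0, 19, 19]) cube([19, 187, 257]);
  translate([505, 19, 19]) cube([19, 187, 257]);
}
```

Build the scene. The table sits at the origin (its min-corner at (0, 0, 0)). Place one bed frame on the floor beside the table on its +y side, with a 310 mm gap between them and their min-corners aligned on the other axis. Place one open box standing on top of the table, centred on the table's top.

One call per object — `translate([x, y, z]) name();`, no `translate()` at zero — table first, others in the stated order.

table();
translate([0, 1179, 0]) bed_frame();
translate([92, 322, 737]) open_box();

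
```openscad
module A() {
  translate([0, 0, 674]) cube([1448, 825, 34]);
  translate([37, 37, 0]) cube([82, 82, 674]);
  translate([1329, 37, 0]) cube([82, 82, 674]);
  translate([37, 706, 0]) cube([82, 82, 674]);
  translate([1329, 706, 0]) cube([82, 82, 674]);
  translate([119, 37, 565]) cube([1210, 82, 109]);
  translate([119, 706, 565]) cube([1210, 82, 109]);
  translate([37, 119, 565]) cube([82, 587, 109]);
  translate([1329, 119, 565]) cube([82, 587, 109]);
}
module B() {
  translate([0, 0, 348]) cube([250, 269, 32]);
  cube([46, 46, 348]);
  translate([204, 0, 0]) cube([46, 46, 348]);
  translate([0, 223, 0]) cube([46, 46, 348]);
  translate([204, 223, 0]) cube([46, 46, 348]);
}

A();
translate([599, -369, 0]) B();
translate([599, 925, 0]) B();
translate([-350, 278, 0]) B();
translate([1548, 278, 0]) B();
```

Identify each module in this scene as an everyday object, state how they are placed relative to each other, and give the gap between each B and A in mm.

Each stool's nearest face is 100 mm from the table's bounding box.

A is a table. B is a stool. Four stools sit around the table at the −y, +y, −x, +x sides. The gap between each stool and the table is 100 mm.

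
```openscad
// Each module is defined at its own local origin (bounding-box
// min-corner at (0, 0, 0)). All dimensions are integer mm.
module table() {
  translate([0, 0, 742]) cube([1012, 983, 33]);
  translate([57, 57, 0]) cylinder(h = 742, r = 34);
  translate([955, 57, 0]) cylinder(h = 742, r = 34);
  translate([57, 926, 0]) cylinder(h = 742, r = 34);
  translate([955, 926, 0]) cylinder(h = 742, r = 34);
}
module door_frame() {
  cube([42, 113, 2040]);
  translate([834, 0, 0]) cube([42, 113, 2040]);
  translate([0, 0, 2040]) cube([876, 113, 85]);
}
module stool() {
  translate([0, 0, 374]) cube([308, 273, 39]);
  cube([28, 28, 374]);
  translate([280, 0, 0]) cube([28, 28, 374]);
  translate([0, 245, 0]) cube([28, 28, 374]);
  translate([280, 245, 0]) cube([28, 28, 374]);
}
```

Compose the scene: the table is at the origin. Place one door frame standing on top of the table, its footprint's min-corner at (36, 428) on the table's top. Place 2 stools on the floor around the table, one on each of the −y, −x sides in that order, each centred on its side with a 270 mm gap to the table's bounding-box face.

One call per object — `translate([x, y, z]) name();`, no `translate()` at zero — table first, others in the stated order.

table();
translate([36, 428, 775]) door_frame();
translate([352, -543, 0]) stool();
translate([-578, 355, 0]) stool();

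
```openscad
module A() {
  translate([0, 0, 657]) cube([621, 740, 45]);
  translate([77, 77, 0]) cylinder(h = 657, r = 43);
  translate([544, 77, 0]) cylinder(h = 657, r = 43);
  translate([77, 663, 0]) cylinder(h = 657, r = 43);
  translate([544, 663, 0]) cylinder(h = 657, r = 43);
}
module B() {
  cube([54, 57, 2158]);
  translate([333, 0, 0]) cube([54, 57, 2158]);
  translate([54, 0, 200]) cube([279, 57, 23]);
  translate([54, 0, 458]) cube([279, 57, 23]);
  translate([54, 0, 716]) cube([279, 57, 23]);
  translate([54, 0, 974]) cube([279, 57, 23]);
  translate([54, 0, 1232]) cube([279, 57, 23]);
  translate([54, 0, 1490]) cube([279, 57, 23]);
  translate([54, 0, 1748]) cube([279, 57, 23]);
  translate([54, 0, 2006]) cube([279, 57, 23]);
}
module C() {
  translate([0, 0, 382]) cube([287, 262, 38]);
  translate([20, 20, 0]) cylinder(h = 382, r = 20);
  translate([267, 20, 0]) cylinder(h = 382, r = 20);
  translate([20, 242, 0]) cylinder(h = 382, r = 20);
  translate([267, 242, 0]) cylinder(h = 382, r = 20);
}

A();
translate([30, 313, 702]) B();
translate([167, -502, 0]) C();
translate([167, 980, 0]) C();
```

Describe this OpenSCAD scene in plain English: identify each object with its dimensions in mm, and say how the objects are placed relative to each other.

A is a table: top 621 mm (x) × 740 mm (y), 45 mm thick, upper face at z = 702 mm, on four round legs of 86 mm diameter, each leg's bounding box inset 34 mm from the nearest pair of top edges, running from z = 0 to the bottom of the top.

B is a straight ladder. Two 54×57 mm vertical rails, 2158 mm tall, stand 387 mm apart (outside-to-outside) with their front faces coplanar on the −y side. 8 rungs, each 57 mm deep and 23 mm tall, span between the inner faces of the rails, front faces flush with the rails. The lowest rung's underside is at z = 200 mm and rungs are spaced 258 mm apart (underside to underside).

C is a four-legged stool. The seat is 287×262 mm, 38 mm thick, top at z = 420 mm. It stands on four round legs, each 40 mm in diameter, from z = 0 to the seat underside, each leg's axis is inset half a diameter from the nearest pair of seat edges (so the leg's bounding box is flush with the corner).

The ladder is on top of the table. Two stools sit around the table at the −y, +y sides.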